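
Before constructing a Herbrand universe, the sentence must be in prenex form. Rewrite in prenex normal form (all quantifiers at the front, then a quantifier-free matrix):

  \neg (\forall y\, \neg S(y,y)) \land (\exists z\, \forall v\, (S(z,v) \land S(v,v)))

\exists y\, \exists z\, \forall v\, (S(y,y) \land S(z,v) \land S(v,v))

Drive negations inward (¬∀x A ≡ ∃x ¬A, ¬∃x A ≡ ∀x ¬A, De Morgan for ∧/∨):
  (\exists y\, S(y,y)) \land (\exists z\, \forall v\, (S(z,v) \land S(v,v)))
All bound variables are already distinct, so no renaming is needed.
Pull the quantifiers to the front (each side's bound variable is not free in the other side):
  \exists y\, \exists z\, \forall v\, (S(y,y) \land S(z,v) \land S(v,v))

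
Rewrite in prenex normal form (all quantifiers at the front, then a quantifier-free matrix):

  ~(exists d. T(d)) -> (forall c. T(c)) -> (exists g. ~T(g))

Eliminate → and ↔ using ¬ and ∨.
  ~~(exists d. T(d)) | ~(forall c. T(c)) | (exists g. ~T(g))
Push ¬ through the quantifiers and connectives to reach negation normal form:
  (exists d. T(d)) | (exists c. ~T(c)) | (exists g. ~T(g))
Extract every quantifier outward, since the variables are now distinct and don't occur free across branches:
  exists d. exists c. exists g. (T(d) | ~T(c) | ~T(g))

exists d. exists c. exists g. (T(d) | ~T(c) | ~T(g))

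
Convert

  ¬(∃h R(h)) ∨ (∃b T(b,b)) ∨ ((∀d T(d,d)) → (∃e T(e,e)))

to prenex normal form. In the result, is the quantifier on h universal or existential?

universal

Eliminate → and ↔ using ¬ and ∨.
  ¬(∃h R(h)) ∨ (∃b T(b,b)) ∨ ¬(∀d T(d,d)) ∨ (∃e T(e,e))
Push ¬ through the quantifiers and connectives to reach negation normal form:
  (∀h ¬R(h)) ∨ (∃b T(b,b)) ∨ (∃d ¬T(d,d)) ∨ (∃e T(e,e))
Finally move all quantifiers to the prefix:
  ∀h ∃b ∃d ∃e (¬R(h) ∨ T(b,b) ∨ ¬T(d,d) ∨ T(e,e))
The quantifier ∃h sits under an odd number of negations (counting the antecedent side of each →), so it flips to ∀h.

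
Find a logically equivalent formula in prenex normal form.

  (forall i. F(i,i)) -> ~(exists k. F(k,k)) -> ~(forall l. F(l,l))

Eliminate → and ↔ using ¬ and ∨.
  ~(forall i. F(i,i)) | ~~(exists k. F(k,k)) | ~(forall l. F(l,l))
Drive negations inward (¬∀x A ≡ ∃x ¬A, ¬∃x A ≡ ∀x ¬A, De Morgan for ∧/∨):
  (exists i. ~F(i,i)) | (exists k. F(k,k)) | (exists l. ~F(l,l))
Pull the quantifiers to the front (each side's bound variable is not free in the other side):
  exists i. exists k. exists l. (~F(i,i) | F(k,k) | ~F(l,l))

exists i. exists k. exists l. (~F(i,i) | F(k,k) | ~F(l,l))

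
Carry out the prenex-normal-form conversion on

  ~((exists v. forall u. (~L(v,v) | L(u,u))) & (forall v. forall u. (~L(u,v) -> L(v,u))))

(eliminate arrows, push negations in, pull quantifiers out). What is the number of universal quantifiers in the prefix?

First replace A → B with ¬A ∨ B.
  ~((exists v. forall u. (~L(v,v) | L(u,u))) & (forall v. forall u. (~~L(u,v) | L(v,u))))
Push ¬ through the quantifiers and connectives to reach negation normal form:
  (forall v. exists u. (L(v,v) & ~L(u,u))) | (exists v. exists u. (~L(u,v) & ~L(v,u)))
Rename bound variables to avoid capture: v↦z1, u↦b.
  (forall v. exists u. (L(v,v) & ~L(u,u))) | (exists z1. exists b. (~L(b,z1) & ~L(z1,b)))
Extract every quantifier outward, since the variables are now distinct and don't occur free across branches:
  forall v. exists u. exists z1. exists b. (L(v,v) & ~L(u,u) | ~L(b,z1) & ~L(z1,b))
The prefix is forall v exists u exists z1 exists b: 1 universal, 3 existential.

1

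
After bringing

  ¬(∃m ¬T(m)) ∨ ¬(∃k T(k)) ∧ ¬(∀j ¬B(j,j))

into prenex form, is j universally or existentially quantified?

Push ¬ through the quantifiers and connectives to reach negation normal form:
  (∀m T(m)) ∨ (∀k ¬T(k)) ∧ (∃j B(j,j))
Pull the quantifiers to the front (each side's bound variable is not free in the other side):
  ∀m ∀k ∃j (T(m) ∨ ¬T(k) ∧ B(j,j))
The quantifier ∀j sits under an odd number of negations, so it flips to ∃j.

existential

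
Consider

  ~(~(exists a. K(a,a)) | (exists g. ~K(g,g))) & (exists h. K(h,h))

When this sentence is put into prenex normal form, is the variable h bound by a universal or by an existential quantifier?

existential

Push ¬ through the quantifiers and connectives to reach negation normal form:
  (exists a. K(a,a)) & (forall g. K(g,g)) & (exists h. K(h,h))
Finally move all quantifiers to the prefix:
  exists a. forall g. exists h. (K(a,a) & K(g,g) & K(h,h))
The quantifier exists h sits under an even number of negations, so it remains existential.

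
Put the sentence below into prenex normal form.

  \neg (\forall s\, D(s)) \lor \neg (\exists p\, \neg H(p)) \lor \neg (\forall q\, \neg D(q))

\exists s\, \forall p\, \exists q\, (\neg D(s) \lor H(p) \lor D(q))

Push ¬ through the quantifiers and connectives to reach negation normal form:
  (\exists s\, \neg D(s)) \lor (\forall p\, H(p)) \lor (\exists q\, D(q))
Finally move all quantifiers to the prefix:
  \exists s\, \forall p\, \exists q\, (\neg D(s) \lor H(p) \lor D(q))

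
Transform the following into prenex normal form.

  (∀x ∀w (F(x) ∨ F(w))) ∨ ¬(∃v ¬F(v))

Move each ¬ inward, flipping quantifiers it crosses:
  (∀x ∀w (F(x) ∨ F(w))) ∨ (∀v F(v))
All bound variables are already distinct, so no renaming is needed.
Finally move all quantifiers to the prefix:
  ∀x ∀w ∀v (F(x) ∨ F(w) ∨ F(v))

∀x ∀w ∀v (F(x) ∨ F(w) ∨ F(v))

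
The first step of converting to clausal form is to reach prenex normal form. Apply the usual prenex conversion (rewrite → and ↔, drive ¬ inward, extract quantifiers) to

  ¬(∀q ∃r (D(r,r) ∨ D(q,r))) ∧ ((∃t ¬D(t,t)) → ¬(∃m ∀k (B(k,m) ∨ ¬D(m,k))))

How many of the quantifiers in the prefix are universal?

Eliminate → and ↔ using ¬ and ∨.
  ¬(∀q ∃r (D(r,r) ∨ D(q,r))) ∧ (¬(∃t ¬D(t,t)) ∨ ¬(∃m ∀k (B(k,m) ∨ ¬D(m,k))))
Push ¬ through the quantifiers and connectives to reach negation normal form:
  (∃q ∀r (¬D(r,r) ∧ ¬D(q,r))) ∧ ((∀t D(t,t)) ∨ (∀m ∃k (¬B(k,m) ∧ D(m,k))))
All bound variables are already distinct, so no renaming is needed.
Pull the quantifiers to the front (each side's bound variable is not free in the other side):
  ∃q ∀r ∀t ∀m ∃k (¬D(r,r) ∧ ¬D(q,r) ∧ (D(t,t) ∨ ¬B(k,m) ∧ D(m,k)))
The prefix is ∃q ∀r ∀t ∀m ∃k: 3 universal, 2 existential.

3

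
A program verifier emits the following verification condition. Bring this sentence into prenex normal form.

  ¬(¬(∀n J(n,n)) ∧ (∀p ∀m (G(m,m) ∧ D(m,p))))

∀n ∃p ∃m (J(n,n) ∨ ¬G(m,m) ∨ ¬D(m,p))

Move each ¬ inward, flipping quantifiers it crosses:
  (∀n J(n,n)) ∨ (∃p ∃m (¬G(m,m) ∨ ¬D(m,p)))
All bound variables are already distinct, so no renaming is needed.
Finally move all quantifiers to the prefix:
  ∀n ∃p ∃m (J(n,n) ∨ ¬G(m,m) ∨ ¬D(m,p))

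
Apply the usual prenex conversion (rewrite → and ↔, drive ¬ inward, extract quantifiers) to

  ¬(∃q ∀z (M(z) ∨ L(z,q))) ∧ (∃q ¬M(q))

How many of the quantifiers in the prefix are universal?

1

Push ¬ through the quantifiers and connectives to reach negation normal form:
  (∀q ∃z (¬M(z) ∧ ¬L(z,q))) ∧ (∃q ¬M(q))
Give each quantifier a distinct variable: q↦u.
  (∀q ∃z (¬M(z) ∧ ¬L(z,q))) ∧ (∃u ¬M(u))
Extract every quantifier outward, since the variables are now distinct and don't occur free across branches:
  ∀q ∃z ∃u (¬M(z) ∧ ¬L(z,q) ∧ ¬M(u))
The prefix is ∀q ∃z ∃u: 1 universal, 2 existential.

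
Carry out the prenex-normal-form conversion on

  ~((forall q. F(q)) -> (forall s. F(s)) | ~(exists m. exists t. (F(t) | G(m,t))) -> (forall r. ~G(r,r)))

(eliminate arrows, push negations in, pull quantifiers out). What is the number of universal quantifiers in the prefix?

4

Rewrite implications/biconditionals: A → B as ¬A ∨ B.
  ~(~(forall q. F(q)) | ~((forall s. F(s)) | ~(exists m. exists t. (F(t) | G(m,t)))) | (forall r. ~G(r,r)))
Move each ¬ inward, flipping quantifiers it crosses:
  (forall q. F(q)) & ((forall s. F(s)) | (forall m. forall t. (~F(t) & ~G(m,t)))) & (exists r. G(r,r))
All bound variables are already distinct, so no renaming is needed.
Finally move all quantifiers to the prefix:
  forall q. forall s. forall m. forall t. exists r. (F(q) & (F(s) | ~F(t) & ~G(m,t)) & G(r,r))
The prefix is forall q forall s forall m forall t exists r: 4 universal, 1 existential.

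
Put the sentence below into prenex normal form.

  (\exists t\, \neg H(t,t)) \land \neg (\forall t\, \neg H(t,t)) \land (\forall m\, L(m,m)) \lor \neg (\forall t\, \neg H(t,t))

Drive negations inward (¬∀x A ≡ ∃x ¬A, ¬∃x A ≡ ∀x ¬A, De Morgan for ∧/∨):
  (\exists t\, \neg H(t,t)) \land (\exists t\, H(t,t)) \land (\forall m\, L(m,m)) \lor (\exists t\, H(t,t))
Standardize variables apart so no two quantifiers bind the same name: t↦v, t↦u1.
  (\exists t\, \neg H(t,t)) \land (\exists v\, H(v,v)) \land (\forall m\, L(m,m)) \lor (\exists u1\, H(u1,u1))
Pull the quantifiers to the front (each side's bound variable is not free in the other side):
  \exists t\, \exists v\, \forall m\, \exists u1\, (\neg H(t,t) \land H(v,v) \land L(m,m) \lor H(u1,u1))

\exists t\, \exists v\, \forall m\, \exists u1\, (\neg H(t,t) \land H(v,v) \land L(m,m) \lor H(u1,u1))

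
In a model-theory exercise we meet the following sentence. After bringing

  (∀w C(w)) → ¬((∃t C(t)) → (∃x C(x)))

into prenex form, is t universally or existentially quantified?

First replace A → B with ¬A ∨ B.
  ¬(∀w C(w)) ∨ ¬(¬(∃t C(t)) ∨ (∃x C(x)))
Drive negations inward (¬∀x A ≡ ∃x ¬A, ¬∃x A ≡ ∀x ¬A, De Morgan for ∧/∨):
  (∃w ¬C(w)) ∨ (∃t C(t)) ∧ (∀x ¬C(x))
All bound variables are already distinct, so no renaming is needed.
Pull the quantifiers to the front (each side's bound variable is not free in the other side):
  ∃w ∃t ∀x (¬C(w) ∨ C(t) ∧ ¬C(x))
The quantifier ∃t sits under an even number of negations (counting the antecedent side of each →), so it remains existential.

existential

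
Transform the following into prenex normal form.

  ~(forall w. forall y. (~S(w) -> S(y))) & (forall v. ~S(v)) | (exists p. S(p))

exists w. exists y. forall v. exists p. (~S(w) & ~S(y) & ~S(v) | S(p))

First replace A → B with ¬A ∨ B.
  ~(forall w. forall y. (~~S(w) | S(y))) & (forall v. ~S(v)) | (exists p. S(p))
Push ¬ through the quantifiers and connectives to reach negation normal form:
  (exists w. exists y. (~S(w) & ~S(y))) & (forall v. ~S(v)) | (exists p. S(p))
All bound variables are already distinct, so no renaming is needed.
Pull the quantifiers to the front (each side's bound variable is not free in the other side):
  exists w. exists y. forall v. exists p. (~S(w) & ~S(y) & ~S(v) | S(p))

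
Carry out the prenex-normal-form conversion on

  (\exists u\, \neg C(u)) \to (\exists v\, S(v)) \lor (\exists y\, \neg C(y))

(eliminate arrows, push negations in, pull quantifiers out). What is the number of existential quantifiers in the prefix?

2

Rewrite implications/biconditionals: A → B as ¬A ∨ B.
  \neg (\exists u\, \neg C(u)) \lor (\exists v\, S(v)) \lor (\exists y\, \neg C(y))
Drive negations inward (¬∀x A ≡ ∃x ¬A, ¬∃x A ≡ ∀x ¬A, De Morgan for ∧/∨):
  (\forall u\, C(u)) \lor (\exists v\, S(v)) \lor (\exists y\, \neg C(y))
Finally move all quantifiers to the prefix:
  \forall u\, \exists v\, \exists y\, (C(u) \lor S(v) \lor \neg C(y))
The prefix is \forall u \exists v \exists y: 1 universal, 2 existential.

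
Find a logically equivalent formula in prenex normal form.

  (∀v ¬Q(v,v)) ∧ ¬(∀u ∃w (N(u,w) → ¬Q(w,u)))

Rewrite implications/biconditionals: A → B as ¬A ∨ B.
  (∀v ¬Q(v,v)) ∧ ¬(∀u ∃w (¬N(u,w) ∨ ¬Q(w,u)))
Drive negations inward (¬∀x A ≡ ∃x ¬A, ¬∃x A ≡ ∀x ¬A, De Morgan for ∧/∨):
  (∀v ¬Q(v,v)) ∧ (∃u ∀w (N(u,w) ∧ Q(w,u)))
All bound variables are already distinct, so no renaming is needed.
Extract every quantifier outward, since the variables are now distinct and don't occur free across branches:
  ∀v ∃u ∀w (¬Q(v,v) ∧ N(u,w) ∧ Q(w,u))

∀v ∃u ∀w (¬Q(v,v) ∧ N(u,w) ∧ Q(w,u))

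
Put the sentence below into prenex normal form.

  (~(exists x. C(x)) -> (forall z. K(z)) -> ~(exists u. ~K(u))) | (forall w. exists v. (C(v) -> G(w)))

exists x. exists z. forall u. forall w. exists v. (C(x) | ~K(z) | K(u) | ~C(v) | G(w))

Rewrite implications/biconditionals: A → B as ¬A ∨ B.
  ~~(exists x. C(x)) | ~(forall z. K(z)) | ~(exists u. ~K(u)) | (forall w. exists v. (~C(v) | G(w)))
Move each ¬ inward, flipping quantifiers it crosses:
  (exists x. C(x)) | (exists z. ~K(z)) | (forall u. K(u)) | (forall w. exists v. (~C(v) | G(w)))
All bound variables are already distinct, so no renaming is needed.
Extract every quantifier outward, since the variables are now distinct and don't occur free across branches:
  exists x. exists z. forall u. forall w. exists v. (C(x) | ~K(z) | K(u) | ~C(v) | G(w))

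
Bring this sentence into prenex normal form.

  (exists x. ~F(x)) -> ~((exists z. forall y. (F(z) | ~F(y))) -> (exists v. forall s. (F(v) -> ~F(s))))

Eliminate → and ↔ using ¬ and ∨.
  ~(exists x. ~F(x)) | ~(~(exists z. forall y. (F(z) | ~F(y))) | (exists v. forall s. (~F(v) | ~F(s))))
Push ¬ through the quantifiers and connectives to reach negation normal form:
  (forall x. F(x)) | (exists z. forall y. (F(z) | ~F(y))) & (forall v. exists s. (F(v) & F(s)))
Extract every quantifier outward, since the variables are now distinct and don't occur free across branches:
  forall x. exists z. forall y. forall v. exists s. (F(x) | (F(z) | ~F(y)) & F(v) & F(s))

forall x. exists z. forall y. forall v. exists s. (F(x) | (F(z) | ~F(y)) & F(v) & F(s))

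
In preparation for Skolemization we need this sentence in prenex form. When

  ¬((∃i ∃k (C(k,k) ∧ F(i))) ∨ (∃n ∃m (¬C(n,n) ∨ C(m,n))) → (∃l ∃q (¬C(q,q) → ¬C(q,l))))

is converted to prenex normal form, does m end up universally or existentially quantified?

existential

First replace A → B with ¬A ∨ B.
  ¬(¬((∃i ∃k (C(k,k) ∧ F(i))) ∨ (∃n ∃m (¬C(n,n) ∨ C(m,n)))) ∨ (∃l ∃q (¬¬C(q,q) ∨ ¬C(q,l))))
Push ¬ through the quantifiers and connectives to reach negation normal form:
  ((∃i ∃k (C(k,k) ∧ F(i))) ∨ (∃n ∃m (¬C(n,n) ∨ C(m,n)))) ∧ (∀l ∀q (¬C(q,q) ∧ C(q,l)))
Finally move all quantifiers to the prefix:
  ∃i ∃k ∃n ∃m ∀l ∀q ((C(k,k) ∧ F(i) ∨ ¬C(n,n) ∨ C(m,n)) ∧ ¬C(q,q) ∧ C(q,l))
The quantifier ∃m sits under an even number of negations (counting the antecedent side of each →), so it remains existential.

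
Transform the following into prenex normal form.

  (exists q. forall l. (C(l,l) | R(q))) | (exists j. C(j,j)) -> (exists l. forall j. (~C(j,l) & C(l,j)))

First replace A → B with ¬A ∨ B.
  ~((exists q. forall l. (C(l,l) | R(q))) | (exists j. C(j,j))) | (exists l. forall j. (~C(j,l) & C(l,j)))
Push ¬ through the quantifiers and connectives to reach negation normal form:
  (forall q. exists l. (~C(l,l) & ~R(q))) & (forall j. ~C(j,j)) | (exists l. forall j. (~C(j,l) & C(l,j)))
Standardize variables apart so no two quantifiers bind the same name: l↦y1, j↦r.
  (forall q. exists l. (~C(l,l) & ~R(q))) & (forall j. ~C(j,j)) | (exists y1. forall r. (~C(r,y1) & C(y1,r)))
Finally move all quantifiers to the prefix:
  forall q. exists l. forall j. exists y1. forall r. (~C(l,l) & ~R(q) & ~C(j,j) | ~C(r,y1) & C(y1,r))

forall q. exists l. forall j. exists y1. forall r. (~C(l,l) & ~R(q) & ~C(j,j) | ~C(r,y1) & C(y1,r))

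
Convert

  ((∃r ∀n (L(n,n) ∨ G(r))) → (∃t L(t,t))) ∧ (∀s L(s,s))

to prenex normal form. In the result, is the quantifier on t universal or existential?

existential

Eliminate → and ↔ using ¬ and ∨.
  (¬(∃r ∀n (L(n,n) ∨ G(r))) ∨ (∃t L(t,t))) ∧ (∀s L(s,s))
Drive negations inward (¬∀x A ≡ ∃x ¬A, ¬∃x A ≡ ∀x ¬A, De Morgan for ∧/∨):
  ((∀r ∃n (¬L(n,n) ∧ ¬G(r))) ∨ (∃t L(t,t))) ∧ (∀s L(s,s))
All bound variables are already distinct, so no renaming is needed.
Extract every quantifier outward, since the variables are now distinct and don't occur free across branches:
  ∀r ∃n ∃t ∀s ((¬L(n,n) ∧ ¬G(r) ∨ L(t,t)) ∧ L(s,s))
The quantifier ∃t sits under an even number of negations (counting the antecedent side of each →), so it remains existential.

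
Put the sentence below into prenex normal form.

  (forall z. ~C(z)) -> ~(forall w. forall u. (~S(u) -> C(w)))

exists z. exists w. exists u. (C(z) | ~S(u) & ~C(w))

Eliminate → and ↔ using ¬ and ∨.
  ~(forall z. ~C(z)) | ~(forall w. forall u. (~~S(u) | C(w)))
Move each ¬ inward, flipping quantifiers it crosses:
  (exists z. C(z)) | (exists w. exists u. (~S(u) & ~C(w)))
Pull the quantifiers to the front (each side's bound variable is not free in the other side):
  exists z. exists w. exists u. (C(z) | ~S(u) & ~C(w))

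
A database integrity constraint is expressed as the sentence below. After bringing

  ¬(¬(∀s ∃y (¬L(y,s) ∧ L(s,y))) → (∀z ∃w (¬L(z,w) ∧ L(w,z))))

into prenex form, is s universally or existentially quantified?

First replace A → B with ¬A ∨ B.
  ¬(¬¬(∀s ∃y (¬L(y,s) ∧ L(s,y))) ∨ (∀z ∃w (¬L(z,w) ∧ L(w,z))))
Move each ¬ inward, flipping quantifiers it crosses:
  (∃s ∀y (L(y,s) ∨ ¬L(s,y))) ∧ (∃z ∀w (L(z,w) ∨ ¬L(w,z)))
Finally move all quantifiers to the prefix:
  ∃s ∀y ∃z ∀w ((L(y,s) ∨ ¬L(s,y)) ∧ (L(z,w) ∨ ¬L(w,z)))
The quantifier ∀s sits under an odd number of negations (counting the antecedent side of each →), so it flips to ∃s.

existential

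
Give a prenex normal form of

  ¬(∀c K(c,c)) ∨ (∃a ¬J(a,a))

Push ¬ through the quantifiers and connectives to reach negation normal form:
  (∃c ¬K(c,c)) ∨ (∃a ¬J(a,a))
All bound variables are already distinct, so no renaming is needed.
Finally move all quantifiers to the prefix:
  ∃c ∃a (¬K(c,c) ∨ ¬J(a,a))

∃c ∃a (¬K(c,c) ∨ ¬J(a,a))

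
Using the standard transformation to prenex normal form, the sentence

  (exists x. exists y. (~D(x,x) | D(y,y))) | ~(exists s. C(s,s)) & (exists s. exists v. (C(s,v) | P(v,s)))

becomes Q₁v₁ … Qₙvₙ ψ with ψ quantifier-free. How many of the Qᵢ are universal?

1

Drive negations inward (¬∀x A ≡ ∃x ¬A, ¬∃x A ≡ ∀x ¬A, De Morgan for ∧/∨):
  (exists x. exists y. (~D(x,x) | D(y,y))) | (forall s. ~C(s,s)) & (exists s. exists v. (C(s,v) | P(v,s)))
Give each quantifier a distinct variable: s↦z.
  (exists x. exists y. (~D(x,x) | D(y,y))) | (forall s. ~C(s,s)) & (exists z. exists v. (C(z,v) | P(v,z)))
Pull the quantifiers to the front (each side's bound variable is not free in the other side):
  exists x. exists y. forall s. exists z. exists v. (~D(x,x) | D(y,y) | ~C(s,s) & (C(z,v) | P(v,z)))
The prefix is exists x exists y forall s exists z exists v: 1 universal, 4 existential.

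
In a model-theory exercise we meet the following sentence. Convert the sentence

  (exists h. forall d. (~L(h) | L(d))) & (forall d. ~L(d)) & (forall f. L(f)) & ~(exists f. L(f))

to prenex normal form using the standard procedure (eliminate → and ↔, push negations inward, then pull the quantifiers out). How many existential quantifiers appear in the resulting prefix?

1

Push ¬ through the quantifiers and connectives to reach negation normal form:
  (exists h. forall d. (~L(h) | L(d))) & (forall d. ~L(d)) & (forall f. L(f)) & (forall f. ~L(f))
Standardize variables apart so no two quantifiers bind the same name: d↦w, f↦v1.
  (exists h. forall d. (~L(h) | L(d))) & (forall w. ~L(w)) & (forall f. L(f)) & (forall v1. ~L(v1))
Pull the quantifiers to the front (each side's bound variable is not free in the other side):
  exists h. forall d. forall w. forall f. forall v1. ((~L(h) | L(d)) & ~L(w) & L(f) & ~L(v1))
The prefix is exists h forall d forall w forall f forall v1: 4 universal, 1 existential.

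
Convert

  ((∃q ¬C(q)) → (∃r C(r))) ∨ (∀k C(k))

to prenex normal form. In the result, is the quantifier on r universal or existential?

existential

Rewrite implications/biconditionals: A → B as ¬A ∨ B.
  ¬(∃q ¬C(q)) ∨ (∃r C(r)) ∨ (∀k C(k))
Move each ¬ inward, flipping quantifiers it crosses:
  (∀q C(q)) ∨ (∃r C(r)) ∨ (∀k C(k))
Extract every quantifier outward, since the variables are now distinct and don't occur free across branches:
  ∀q ∃r ∀k (C(q) ∨ C(r) ∨ C(k))
The quantifier ∃r sits under an even number of negations (counting the antecedent side of each →), so it remains existential.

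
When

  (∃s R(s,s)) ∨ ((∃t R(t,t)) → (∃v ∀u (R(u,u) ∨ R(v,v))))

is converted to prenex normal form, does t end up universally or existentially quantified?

Rewrite implications/biconditionals: A → B as ¬A ∨ B.
  (∃s R(s,s)) ∨ ¬(∃t R(t,t)) ∨ (∃v ∀u (R(u,u) ∨ R(v,v)))
Drive negations inward (¬∀x A ≡ ∃x ¬A, ¬∃x A ≡ ∀x ¬A, De Morgan for ∧/∨):
  (∃s R(s,s)) ∨ (∀t ¬R(t,t)) ∨ (∃v ∀u (R(u,u) ∨ R(v,v)))
All bound variables are already distinct, so no renaming is needed.
Finally move all quantifiers to the prefix:
  ∃s ∀t ∃v ∀u (R(s,s) ∨ ¬R(t,t) ∨ R(u,u) ∨ R(v,v))
The quantifier ∃t sits under an odd number of negations (counting the antecedent side of each →), so it flips to ∀t.

universal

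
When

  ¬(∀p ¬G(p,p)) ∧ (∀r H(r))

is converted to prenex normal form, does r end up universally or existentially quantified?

universal

Push ¬ through the quantifiers and connectives to reach negation normal form:
  (∃p G(p,p)) ∧ (∀r H(r))
Pull the quantifiers to the front (each side's bound variable is not free in the other side):
  ∃p ∀r (G(p,p) ∧ H(r))
The quantifier ∀r sits under an even number of negations, so it remains universal.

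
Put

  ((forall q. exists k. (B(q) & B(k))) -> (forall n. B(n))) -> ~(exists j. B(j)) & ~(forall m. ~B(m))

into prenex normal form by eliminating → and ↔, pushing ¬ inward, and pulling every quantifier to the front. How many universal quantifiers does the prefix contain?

2

First replace A → B with ¬A ∨ B.
  ~(~(forall q. exists k. (B(q) & B(k))) | (forall n. B(n))) | ~(exists j. B(j)) & ~(forall m. ~B(m))
Drive negations inward (¬∀x A ≡ ∃x ¬A, ¬∃x A ≡ ∀x ¬A, De Morgan for ∧/∨):
  (forall q. exists k. (B(q) & B(k))) & (exists n. ~B(n)) | (forall j. ~B(j)) & (exists m. B(m))
All bound variables are already distinct, so no renaming is needed.
Finally move all quantifiers to the prefix:
  forall q. exists k. exists n. forall j. exists m. (B(q) & B(k) & ~B(n) | ~B(j) & B(m))
The prefix is forall q exists k exists n forall j exists m: 2 universal, 3 existential.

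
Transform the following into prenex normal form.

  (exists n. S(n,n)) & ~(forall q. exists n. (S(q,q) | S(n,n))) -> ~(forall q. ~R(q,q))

Rewrite implications/biconditionals: A → B as ¬A ∨ B.
  ~((exists n. S(n,n)) & ~(forall q. exists n. (S(q,q) | S(n,n)))) | ~(forall q. ~R(q,q))
Move each ¬ inward, flipping quantifiers it crosses:
  (forall n. ~S(n,n)) | (forall q. exists n. (S(q,q) | S(n,n))) | (exists q. R(q,q))
Rename bound variables to avoid capture: n↦w, q↦u.
  (forall n. ~S(n,n)) | (forall q. exists w. (S(q,q) | S(w,w))) | (exists u. R(u,u))
Pull the quantifiers to the front (each side's bound variable is not free in the other side):
  forall n. forall q. exists w. exists u. (~S(n,n) | S(q,q) | S(w,w) | R(u,u))

forall n. forall q. exists w. exists u. (~S(n,n) | S(q,q) | S(w,w) | R(u,u))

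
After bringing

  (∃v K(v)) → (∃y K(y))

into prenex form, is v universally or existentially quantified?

First replace A → B with ¬A ∨ B.
  ¬(∃v K(v)) ∨ (∃y K(y))
Push ¬ through the quantifiers and connectives to reach negation normal form:
  (∀v ¬K(v)) ∨ (∃y K(y))
All bound variables are already distinct, so no renaming is needed.
Pull the quantifiers to the front (each side's bound variable is not free in the other side):
  ∀v ∃y (¬K(v) ∨ K(y))
The quantifier ∃v sits under an odd number of negations (counting the antecedent side of each →), so it flips to ∀v.

universal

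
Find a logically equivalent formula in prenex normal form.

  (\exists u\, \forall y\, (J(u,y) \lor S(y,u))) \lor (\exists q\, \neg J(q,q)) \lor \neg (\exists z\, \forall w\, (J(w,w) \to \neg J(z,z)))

\exists u\, \forall y\, \exists q\, \forall z\, \exists w\, (J(u,y) \lor S(y,u) \lor \neg J(q,q) \lor J(w,w) \land J(z,z))

First replace A → B with ¬A ∨ B.
  (\exists u\, \forall y\, (J(u,y) \lor S(y,u))) \lor (\exists q\, \neg J(q,q)) \lor \neg (\exists z\, \forall w\, (\neg J(w,w) \lor \neg J(z,z)))
Push ¬ through the quantifiers and connectives to reach negation normal form:
  (\exists u\, \forall y\, (J(u,y) \lor S(y,u))) \lor (\exists q\, \neg J(q,q)) \lor (\forall z\, \exists w\, (J(w,w) \land J(z,z)))
All bound variables are already distinct, so no renaming is needed.
Finally move all quantifiers to the prefix:
  \exists u\, \forall y\, \exists q\, \forall z\, \exists w\, (J(u,y) \lor S(y,u) \lor \neg J(q,q) \lor J(w,w) \land J(z,z))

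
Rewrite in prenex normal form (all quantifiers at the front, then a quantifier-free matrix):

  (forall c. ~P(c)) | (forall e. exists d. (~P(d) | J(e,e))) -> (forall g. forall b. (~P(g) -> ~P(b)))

exists c. exists e. forall d. forall g. forall b. (P(c) & P(d) & ~J(e,e) | P(g) | ~P(b))

Rewrite implications/biconditionals: A → B as ¬A ∨ B.
  ~((forall c. ~P(c)) | (forall e. exists d. (~P(d) | J(e,e)))) | (forall g. forall b. (~~P(g) | ~P(b)))
Push ¬ through the quantifiers and connectives to reach negation normal form:
  (exists c. P(c)) & (exists e. forall d. (P(d) & ~J(e,e))) | (forall g. forall b. (P(g) | ~P(b)))
All bound variables are already distinct, so no renaming is needed.
Pull the quantifiers to the front (each side's bound variable is not free in the other side):
  exists c. exists e. forall d. forall g. forall b. (P(c) & P(d) & ~J(e,e) | P(g) | ~P(b))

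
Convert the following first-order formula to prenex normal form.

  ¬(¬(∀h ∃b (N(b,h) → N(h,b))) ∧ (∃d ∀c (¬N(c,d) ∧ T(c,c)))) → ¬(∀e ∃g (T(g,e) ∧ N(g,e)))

∃h ∀b ∃d ∀c ∃e ∀g (N(b,h) ∧ ¬N(h,b) ∧ ¬N(c,d) ∧ T(c,c) ∨ ¬T(g,e) ∨ ¬N(g,e))

First replace A → B with ¬A ∨ B.
  ¬¬(¬(∀h ∃b (¬N(b,h) ∨ N(h,b))) ∧ (∃d ∀c (¬N(c,d) ∧ T(c,c)))) ∨ ¬(∀e ∃g (T(g,e) ∧ N(g,e)))
Drive negations inward (¬∀x A ≡ ∃x ¬A, ¬∃x A ≡ ∀x ¬A, De Morgan for ∧/∨):
  (∃h ∀b (N(b,h) ∧ ¬N(h,b))) ∧ (∃d ∀c (¬N(c,d) ∧ T(c,c))) ∨ (∃e ∀g (¬T(g,e) ∨ ¬N(g,e)))
All bound variables are already distinct, so no renaming is needed.
Pull the quantifiers to the front (each side's bound variable is not free in the other side):
  ∃h ∀b ∃d ∀c ∃e ∀g (N(b,h) ∧ ¬N(h,b) ∧ ¬N(c,d) ∧ T(c,c) ∨ ¬T(g,e) ∨ ¬N(g,e))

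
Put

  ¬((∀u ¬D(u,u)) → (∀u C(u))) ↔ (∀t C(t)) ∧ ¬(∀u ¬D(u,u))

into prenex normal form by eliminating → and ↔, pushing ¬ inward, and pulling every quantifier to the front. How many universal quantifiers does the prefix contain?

Rewrite implications/biconditionals: A → B as ¬A ∨ B; A ↔ B as (¬A ∨ B) ∧ (¬B ∨ A).
  (¬¬(¬(∀u ¬D(u,u)) ∨ (∀u C(u))) ∨ (∀t C(t)) ∧ ¬(∀u ¬D(u,u))) ∧ (¬((∀t C(t)) ∧ ¬(∀u ¬D(u,u))) ∨ ¬(¬(∀u ¬D(u,u)) ∨ (∀u C(u))))
Drive negations inward (¬∀x A ≡ ∃x ¬A, ¬∃x A ≡ ∀x ¬A, De Morgan for ∧/∨):
  ((∃u D(u,u)) ∨ (∀u C(u)) ∨ (∀t C(t)) ∧ (∃u D(u,u))) ∧ ((∃t ¬C(t)) ∨ (∀u ¬D(u,u)) ∨ (∀u ¬D(u,u)) ∧ (∃u ¬C(u)))
Standardize variables apart so no two quantifiers bind the same name: u↦b, u↦z, t↦y1, u↦r, u↦x1, u↦a.
  ((∃u D(u,u)) ∨ (∀b C(b)) ∨ (∀t C(t)) ∧ (∃z D(z,z))) ∧ ((∃y1 ¬C(y1)) ∨ (∀r ¬D(r,r)) ∨ (∀x1 ¬D(x1,x1)) ∧ (∃a ¬C(a)))
Extract every quantifier outward, since the variables are now distinct and don't occur free across branches:
  ∃u ∀b ∀t ∃z ∃y1 ∀r ∀x1 ∃a ((D(u,u) ∨ C(b) ∨ C(t) ∧ D(z,z)) ∧ (¬C(y1) ∨ ¬D(r,r) ∨ ¬D(x1,x1) ∧ ¬C(a)))
The prefix is ∃u ∀b ∀t ∃z ∃y1 ∀r ∀x1 ∃a: 4 universal, 4 existential.

4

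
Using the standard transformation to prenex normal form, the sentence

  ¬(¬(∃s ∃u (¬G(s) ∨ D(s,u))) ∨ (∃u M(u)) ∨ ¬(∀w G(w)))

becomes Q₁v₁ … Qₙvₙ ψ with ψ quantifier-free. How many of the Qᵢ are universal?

Push ¬ through the quantifiers and connectives to reach negation normal form:
  (∃s ∃u (¬G(s) ∨ D(s,u))) ∧ (∀u ¬M(u)) ∧ (∀w G(w))
Give each quantifier a distinct variable: u↦v1.
  (∃s ∃u (¬G(s) ∨ D(s,u))) ∧ (∀v1 ¬M(v1)) ∧ (∀w G(w))
Finally move all quantifiers to the prefix:
  ∃s ∃u ∀v1 ∀w ((¬G(s) ∨ D(s,u)) ∧ ¬M(v1) ∧ G(w))
The prefix is ∃s ∃u ∀v1 ∀w: 2 universal, 2 existential.

2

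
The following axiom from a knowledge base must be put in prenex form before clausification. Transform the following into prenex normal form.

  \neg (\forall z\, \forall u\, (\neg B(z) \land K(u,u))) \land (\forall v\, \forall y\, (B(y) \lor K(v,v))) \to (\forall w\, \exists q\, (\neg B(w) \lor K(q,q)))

\forall z\, \forall u\, \exists v\, \exists y\, \forall w\, \exists q\, (\neg B(z) \land K(u,u) \lor \neg B(y) \land \neg K(v,v) \lor \neg B(w) \lor K(q,q))

Eliminate → and ↔ using ¬ and ∨.
  \neg (\neg (\forall z\, \forall u\, (\neg B(z) \land K(u,u))) \land (\forall v\, \forall y\, (B(y) \lor K(v,v)))) \lor (\forall w\, \exists q\, (\neg B(w) \lor K(q,q)))
Move each ¬ inward, flipping quantifiers it crosses:
  (\forall z\, \forall u\, (\neg B(z) \land K(u,u))) \lor (\exists v\, \exists y\, (\neg B(y) \land \neg K(v,v))) \lor (\forall w\, \exists q\, (\neg B(w) \lor K(q,q)))
All bound variables are already distinct, so no renaming is needed.
Pull the quantifiers to the front (each side's bound variable is not free in the other side):
  \forall z\, \forall u\, \exists v\, \exists y\, \forall w\, \exists q\, (\neg B(z) \land K(u,u) \lor \neg B(y) \land \neg K(v,v) \lor \neg B(w) \lor K(q,q))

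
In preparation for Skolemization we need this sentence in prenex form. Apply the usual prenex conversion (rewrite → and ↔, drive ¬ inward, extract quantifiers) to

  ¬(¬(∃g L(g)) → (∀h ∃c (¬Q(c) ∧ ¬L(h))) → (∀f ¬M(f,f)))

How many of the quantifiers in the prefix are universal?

2

First replace A → B with ¬A ∨ B.
  ¬(¬¬(∃g L(g)) ∨ ¬(∀h ∃c (¬Q(c) ∧ ¬L(h))) ∨ (∀f ¬M(f,f)))
Drive negations inward (¬∀x A ≡ ∃x ¬A, ¬∃x A ≡ ∀x ¬A, De Morgan for ∧/∨):
  (∀g ¬L(g)) ∧ (∀h ∃c (¬Q(c) ∧ ¬L(h))) ∧ (∃f M(f,f))
All bound variables are already distinct, so no renaming is needed.
Finally move all quantifiers to the prefix:
  ∀g ∀h ∃c ∃f (¬L(g) ∧ ¬Q(c) ∧ ¬L(h) ∧ M(f,f))
The prefix is ∀g ∀h ∃c ∃f: 2 universal, 2 existential.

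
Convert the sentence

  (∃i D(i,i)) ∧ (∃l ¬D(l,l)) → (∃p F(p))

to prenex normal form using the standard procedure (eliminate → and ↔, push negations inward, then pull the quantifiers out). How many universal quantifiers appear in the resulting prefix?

2

Rewrite implications/biconditionals: A → B as ¬A ∨ B.
  ¬((∃i D(i,i)) ∧ (∃l ¬D(l,l))) ∨ (∃p F(p))
Drive negations inward (¬∀x A ≡ ∃x ¬A, ¬∃x A ≡ ∀x ¬A, De Morgan for ∧/∨):
  (∀i ¬D(i,i)) ∨ (∀l D(l,l)) ∨ (∃p F(p))
All bound variables are already distinct, so no renaming is needed.
Pull the quantifiers to the front (each side's bound variable is not free in the other side):
  ∀i ∀l ∃p (¬D(i,i) ∨ D(l,l) ∨ F(p))
The prefix is ∀i ∀l ∃p: 2 universal, 1 existential.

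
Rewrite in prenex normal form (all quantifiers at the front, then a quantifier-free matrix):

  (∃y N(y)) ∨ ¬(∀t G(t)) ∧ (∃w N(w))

∃y ∃t ∃w (N(y) ∨ ¬G(t) ∧ N(w))

Drive negations inward (¬∀x A ≡ ∃x ¬A, ¬∃x A ≡ ∀x ¬A, De Morgan for ∧/∨):
  (∃y N(y)) ∨ (∃t ¬G(t)) ∧ (∃w N(w))
All bound variables are already distinct, so no renaming is needed.
Pull the quantifiers to the front (each side's bound variable is not free in the other side):
  ∃y ∃t ∃w (N(y) ∨ ¬G(t) ∧ N(w))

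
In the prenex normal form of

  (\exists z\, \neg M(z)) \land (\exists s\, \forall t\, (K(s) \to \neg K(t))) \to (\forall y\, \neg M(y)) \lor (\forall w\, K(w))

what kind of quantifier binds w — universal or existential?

First replace A → B with ¬A ∨ B.
  \neg ((\exists z\, \neg M(z)) \land (\exists s\, \forall t\, (\neg K(s) \lor \neg K(t)))) \lor (\forall y\, \neg M(y)) \lor (\forall w\, K(w))
Drive negations inward (¬∀x A ≡ ∃x ¬A, ¬∃x A ≡ ∀x ¬A, De Morgan for ∧/∨):
  (\forall z\, M(z)) \lor (\forall s\, \exists t\, (K(s) \land K(t))) \lor (\forall y\, \neg M(y)) \lor (\forall w\, K(w))
All bound variables are already distinct, so no renaming is needed.
Pull the quantifiers to the front (each side's bound variable is not free in the other side):
  \forall z\, \forall s\, \exists t\, \forall y\, \forall w\, (M(z) \lor K(s) \land K(t) \lor \neg M(y) \lor K(w))
The quantifier \forall w sits under an even number of negations (counting the antecedent side of each →), so it remains universal.

universal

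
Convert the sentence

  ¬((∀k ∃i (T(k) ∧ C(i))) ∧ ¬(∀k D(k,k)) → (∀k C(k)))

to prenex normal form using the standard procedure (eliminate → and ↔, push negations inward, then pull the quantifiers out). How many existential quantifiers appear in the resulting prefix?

3

First replace A → B with ¬A ∨ B.
  ¬(¬((∀k ∃i (T(k) ∧ C(i))) ∧ ¬(∀k D(k,k))) ∨ (∀k C(k)))
Push ¬ through the quantifiers and connectives to reach negation normal form:
  (∀k ∃i (T(k) ∧ C(i))) ∧ (∃k ¬D(k,k)) ∧ (∃k ¬C(k))
Standardize variables apart so no two quantifiers bind the same name: k↦z1, k↦x1.
  (∀k ∃i (T(k) ∧ C(i))) ∧ (∃z1 ¬D(z1,z1)) ∧ (∃x1 ¬C(x1))
Extract every quantifier outward, since the variables are now distinct and don't occur free across branches:
  ∀k ∃i ∃z1 ∃x1 (T(k) ∧ C(i) ∧ ¬D(z1,z1) ∧ ¬C(x1))
The prefix is ∀k ∃i ∃z1 ∃x1: 1 universal, 3 existential.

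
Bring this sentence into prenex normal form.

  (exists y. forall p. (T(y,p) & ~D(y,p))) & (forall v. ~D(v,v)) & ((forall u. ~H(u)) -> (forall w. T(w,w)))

exists y. forall p. forall v. exists u. forall w. (T(y,p) & ~D(y,p) & ~D(v,v) & (H(u) | T(w,w)))

First replace A → B with ¬A ∨ B.
  (exists y. forall p. (T(y,p) & ~D(y,p))) & (forall v. ~D(v,v)) & (~(forall u. ~H(u)) | (forall w. T(w,w)))
Push ¬ through the quantifiers and connectives to reach negation normal form:
  (exists y. forall p. (T(y,p) & ~D(y,p))) & (forall v. ~D(v,v)) & ((exists u. H(u)) | (forall w. T(w,w)))
All bound variables are already distinct, so no renaming is needed.
Pull the quantifiers to the front (each side's bound variable is not free in the other side):
  exists y. forall p. forall v. exists u. forall w. (T(y,p) & ~D(y,p) & ~D(v,v) & (H(u) | T(w,w)))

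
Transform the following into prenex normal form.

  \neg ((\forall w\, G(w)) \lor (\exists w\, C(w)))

Push ¬ through the quantifiers and connectives to reach negation normal form:
  (\exists w\, \neg G(w)) \land (\forall w\, \neg C(w))
Standardize variables apart so no two quantifiers bind the same name: w↦x1.
  (\exists w\, \neg G(w)) \land (\forall x1\, \neg C(x1))
Finally move all quantifiers to the prefix:
  \exists w\, \forall x1\, (\neg G(w) \land \neg C(x1))

\exists w\, \forall x1\, (\neg G(w) \land \neg C(x1))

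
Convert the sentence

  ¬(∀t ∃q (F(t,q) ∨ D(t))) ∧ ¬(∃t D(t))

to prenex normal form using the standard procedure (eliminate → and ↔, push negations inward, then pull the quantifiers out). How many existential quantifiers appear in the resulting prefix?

Move each ¬ inward, flipping quantifiers it crosses:
  (∃t ∀q (¬F(t,q) ∧ ¬D(t))) ∧ (∀t ¬D(t))
Give each quantifier a distinct variable: t↦v.
  (∃t ∀q (¬F(t,q) ∧ ¬D(t))) ∧ (∀v ¬D(v))
Pull the quantifiers to the front (each side's bound variable is not free in the other side):
  ∃t ∀q ∀v (¬F(t,q) ∧ ¬D(t) ∧ ¬D(v))
The prefix is ∃t ∀q ∀v: 2 universal, 1 existential.

1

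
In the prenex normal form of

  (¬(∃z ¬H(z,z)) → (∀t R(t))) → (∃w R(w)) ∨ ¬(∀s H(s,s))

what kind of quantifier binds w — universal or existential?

First replace A → B with ¬A ∨ B.
  ¬(¬¬(∃z ¬H(z,z)) ∨ (∀t R(t))) ∨ (∃w R(w)) ∨ ¬(∀s H(s,s))
Push ¬ through the quantifiers and connectives to reach negation normal form:
  (∀z H(z,z)) ∧ (∃t ¬R(t)) ∨ (∃w R(w)) ∨ (∃s ¬H(s,s))
Extract every quantifier outward, since the variables are now distinct and don't occur free across branches:
  ∀z ∃t ∃w ∃s (H(z,z) ∧ ¬R(t) ∨ R(w) ∨ ¬H(s,s))
The quantifier ∃w sits under an even number of negations (counting the antecedent side of each →), so it remains existential.

existential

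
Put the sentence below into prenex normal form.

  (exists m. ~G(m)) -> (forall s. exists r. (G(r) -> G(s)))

Rewrite implications/biconditionals: A → B as ¬A ∨ B.
  ~(exists m. ~G(m)) | (forall s. exists r. (~G(r) | G(s)))
Push ¬ through the quantifiers and connectives to reach negation normal form:
  (forall m. G(m)) | (forall s. exists r. (~G(r) | G(s)))
All bound variables are already distinct, so no renaming is needed.
Pull the quantifiers to the front (each side's bound variable is not free in the other side):
  forall m. forall s. exists r. (G(m) | ~G(r) | G(s))

forall m. forall s. exists r. (G(m) | ~G(r) | G(s))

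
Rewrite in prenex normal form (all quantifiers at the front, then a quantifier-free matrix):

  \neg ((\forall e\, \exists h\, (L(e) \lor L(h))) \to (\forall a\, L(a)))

\forall e\, \exists h\, \exists a\, ((L(e) \lor L(h)) \land \neg L(a))

Eliminate → and ↔ using ¬ and ∨.
  \neg (\neg (\forall e\, \exists h\, (L(e) \lor L(h))) \lor (\forall a\, L(a)))
Push ¬ through the quantifiers and connectives to reach negation normal form:
  (\forall e\, \exists h\, (L(e) \lor L(h))) \land (\exists a\, \neg L(a))
Extract every quantifier outward, since the variables are now distinct and don't occur free across branches:
  \forall e\, \exists h\, \exists a\, ((L(e) \lor L(h)) \land \neg L(a))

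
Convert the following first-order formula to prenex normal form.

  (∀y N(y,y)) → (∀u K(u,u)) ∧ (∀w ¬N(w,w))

∃y ∀u ∀w (¬N(y,y) ∨ K(u,u) ∧ ¬N(w,w))

Eliminate → and ↔ using ¬ and ∨.
  ¬(∀y N(y,y)) ∨ (∀u K(u,u)) ∧ (∀w ¬N(w,w))
Push ¬ through the quantifiers and connectives to reach negation normal form:
  (∃y ¬N(y,y)) ∨ (∀u K(u,u)) ∧ (∀w ¬N(w,w))
All bound variables are already distinct, so no renaming is needed.
Finally move all quantifiers to the prefix:
  ∃y ∀u ∀w (¬N(y,y) ∨ K(u,u) ∧ ¬N(w,w))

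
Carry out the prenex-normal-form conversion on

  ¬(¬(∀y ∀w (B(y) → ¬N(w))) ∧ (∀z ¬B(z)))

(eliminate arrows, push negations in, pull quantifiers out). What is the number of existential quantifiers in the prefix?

Rewrite implications/biconditionals: A → B as ¬A ∨ B.
  ¬(¬(∀y ∀w (¬B(y) ∨ ¬N(w))) ∧ (∀z ¬B(z)))
Drive negations inward (¬∀x A ≡ ∃x ¬A, ¬∃x A ≡ ∀x ¬A, De Morgan for ∧/∨):
  (∀y ∀w (¬B(y) ∨ ¬N(w))) ∨ (∃z B(z))
Pull the quantifiers to the front (each side's bound variable is not free in the other side):
  ∀y ∀w ∃z (¬B(y) ∨ ¬N(w) ∨ B(z))
The prefix is ∀y ∀w ∃z: 2 universal, 1 existential.

1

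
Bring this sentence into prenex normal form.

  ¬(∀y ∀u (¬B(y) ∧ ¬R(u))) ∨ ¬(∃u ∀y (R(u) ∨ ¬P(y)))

Drive negations inward (¬∀x A ≡ ∃x ¬A, ¬∃x A ≡ ∀x ¬A, De Morgan for ∧/∨):
  (∃y ∃u (B(y) ∨ R(u))) ∨ (∀u ∃y (¬R(u) ∧ P(y)))
Rename bound variables to avoid capture: u↦q, y↦b.
  (∃y ∃u (B(y) ∨ R(u))) ∨ (∀q ∃b (¬R(q) ∧ P(b)))
Finally move all quantifiers to the prefix:
  ∃y ∃u ∀q ∃b (B(y) ∨ R(u) ∨ ¬R(q) ∧ P(b))

∃y ∃u ∀q ∃b (B(y) ∨ R(u) ∨ ¬R(q) ∧ P(b))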